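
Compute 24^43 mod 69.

24

43 in binary is 101011, i.e. 43 = 32 + 8 + 2 + 1.
24^1 ≡ 24 (mod 69)
24^2 ≡ 24^2 = 576 ≡ 24 (mod 69)
24^4 ≡ 24^2 = 576 ≡ 24 (mod 69)
24^8 ≡ 24^2 = 576 ≡ 24 (mod 69)
24^16 ≡ 24^2 = 576 ≡ 24 (mod 69)
24^32 ≡ 24^2 = 576 ≡ 24 (mod 69)
24^43 = 24^32 × 24^8 × 24^2 × 24^1 ≡ 24 × 24 × 24 × 24 (mod 69).
Accumulate the product:
24 × 24 = 576 ≡ 24
24 × 24 = 576 ≡ 24
24 × 24 = 576 ≡ 24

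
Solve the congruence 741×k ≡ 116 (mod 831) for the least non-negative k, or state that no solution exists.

no solution

gcd(741, 831) = 3, and 3 does not divide 116.
So the congruence has no solution.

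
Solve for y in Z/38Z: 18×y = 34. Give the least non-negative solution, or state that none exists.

4

gcd(18, 38) = 2, and 2 | 34, so solutions exist.
Divide through by 2: 9×y = 17 (mod 19).
9⁻¹ ≡ 17 (mod 19).
y ≡ 17×17 ≡ 4 (mod 19).
The smallest non-negative solution is y = 4.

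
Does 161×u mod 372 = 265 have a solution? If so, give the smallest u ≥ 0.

gcd(161, 372) = 1, so a unique solution mod 372 exists.
161⁻¹ ≡ 305 (mod 372).
u ≡ 305×265 ≡ 101 (mod 372).

101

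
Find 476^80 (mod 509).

476^1 ≡ 476 (mod 509)
476^2 ≡ 476^2 = 226576 ≡ 71 (mod 509)
476^4 ≡ 71^2 = 5041 ≡ 460 (mod 509)
476^8 ≡ 460^2 = 211600 ≡ 365 (mod 509)
476^16 ≡ 365^2 = 133225 ≡ 376 (mod 509)
476^32 ≡ 376^2 = 141376 ≡ 383 (mod 509)
476^64 ≡ 383^2 = 146689 ≡ 97 (mod 509)
476^80 = 476^64 · 476^16 ≡ 97 · 376 (mod 509).
97 · 376 = 36472 ≡ 333 (mod 509).

333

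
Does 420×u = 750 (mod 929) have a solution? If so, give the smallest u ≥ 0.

gcd(420, 929) = 1, so a unique solution mod 929 exists.
420⁻¹ ≡ 334 (mod 929).
u ≡ 334×750 ≡ 599 (mod 929).

599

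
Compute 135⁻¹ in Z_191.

By the extended Euclidean algorithm:
191 = 1*135 + 56
135 = 2*56 + 23
56 = 2*23 + 10
23 = 2*10 + 3
10 = 3*3 + 1
3 = 3*1 + 0
gcd(135, 191) = 1, so the inverse exists.
Back-substitute for 1:
1 = 1*10 − 3*3
  = −3*23 + 7*10
  = 7*56 − 17*23
  = −17*135 + 41*56
  = 41*191 − 58*135
So 135⁻¹ ≡ −58 ≡ 133 (mod 191).

133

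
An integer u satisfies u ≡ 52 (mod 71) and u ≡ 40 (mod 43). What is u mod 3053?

1330

71⁻¹ mod 43: 71*20 ≡ 1 (mod 43), so 71⁻¹ ≡ 20.
u = 52 + 71*((40 − 52)*20 mod 43) = 52 + 71*18 = 1330.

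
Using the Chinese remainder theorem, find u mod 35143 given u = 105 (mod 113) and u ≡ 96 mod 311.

113⁻¹ mod 311: 113·300 ≡ 1 (mod 311), so 113⁻¹ ≡ 300.
u = 105 + 113·((96 − 105)·300 mod 311) = 105 + 113·99 = 11292.
Check: 11292 mod 113 = 105, 11292 mod 311 = 96. ✓

11292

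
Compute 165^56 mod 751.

165^1 ≡ 165 (mod 751)
165^2 ≡ 165^2 = 27225 ≡ 189 (mod 751)
165^4 ≡ 189^2 = 35721 ≡ 424 (mod 751)
165^8 ≡ 424^2 = 179776 ≡ 287 (mod 751)
165^16 ≡ 287^2 = 82369 ≡ 510 (mod 751)
165^32 ≡ 510^2 = 260100 ≡ 254 (mod 751)
165^56 = 165^32 * 165^16 * 165^8 ≡ 254 * 510 * 287 (mod 751).
Accumulate the product:
254 * 510 = 129540 ≡ 368
368 * 287 = 105616 ≡ 476

476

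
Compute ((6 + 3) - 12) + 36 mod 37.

6 + 3 = 9
9 - 12 = -3 ≡ 34 (mod 37)
34 + 36 = 70 ≡ 33 (mod 37)

33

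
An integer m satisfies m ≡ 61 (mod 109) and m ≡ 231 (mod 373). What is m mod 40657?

109⁻¹ mod 373: 109×154 ≡ 1 (mod 373), so 109⁻¹ ≡ 154.
m = 61 + 109×((231 − 61)×154 mod 373) = 61 + 109×70 = 7691.
Check: 7691 mod 109 = 61, 7691 mod 373 = 231. ✓

7691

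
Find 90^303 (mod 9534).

1938

By square-and-multiply:
303 in binary is 100101111, i.e. 303 = 256 + 32 + 8 + 4 + 2 + 1.
90^1 ≡ 90 (mod 9534)
90^2 ≡ 90^2 = 8100 (mod 9534)
90^4 ≡ 8100^2 = 65610000 ≡ 6546 (mod 9534)
90^8 ≡ 6546^2 = 42850116 ≡ 4320 (mod 9534)
90^16 ≡ 4320^2 = 18662400 ≡ 4362 (mod 9534)
90^32 ≡ 4362^2 = 19027044 ≡ 6714 (mod 9534)
90^64 ≡ 6714^2 = 45077796 ≡ 1044 (mod 9534)
90^128 ≡ 1044^2 = 1089936 ≡ 3060 (mod 9534)
90^256 ≡ 3060^2 = 9363600 ≡ 1212 (mod 9534)
90^303 = 90^256 × 90^32 × 90^8 × 90^4 × 90^2 × 90^1 ≡ 1212 × 6714 × 4320 × 6546 × 8100 × 90 (mod 9534).
Accumulate the product:
1212 × 6714 = 8137368 ≡ 4866
4866 × 4320 = 21021120 ≡ 8184
8184 × 6546 = 53572464 ≡ 918
918 × 8100 = 7435800 ≡ 8814
8814 × 90 = 793260 ≡ 1938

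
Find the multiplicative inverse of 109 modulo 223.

178

By the extended Euclidean algorithm:
223 = 2·109 + 5
109 = 21·5 + 4
5 = 1·4 + 1
4 = 4·1 + 0
gcd(109, 223) = 1, so the inverse exists.
Back-substitute for 1:
1 = 1·5 − 1·4
  = −1·109 + 22·5
  = 22·223 − 45·109
So 109⁻¹ ≡ −45 ≡ 178 (mod 223).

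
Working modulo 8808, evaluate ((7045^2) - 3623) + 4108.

(7045)^2 ≡ 7753 (mod 8808)
7753 - 3623 = 4130
4130 + 4108 = 8238

8238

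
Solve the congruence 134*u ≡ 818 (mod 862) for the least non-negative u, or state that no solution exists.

64

gcd(134, 862) = 2, and 2 | 818, so solutions exist.
Divide through by 2: 67*u = 409 (mod 431).
67⁻¹ ≡ 193 (mod 431).
u ≡ 193*409 ≡ 64 (mod 431).
The smallest non-negative solution is u = 64.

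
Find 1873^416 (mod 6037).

416 in binary is 110100000, i.e. 416 = 256 + 128 + 32.
1873^1 ≡ 1873 (mod 6037)
1873^2 ≡ 1873^2 = 3508129 ≡ 632 (mod 6037)
1873^4 ≡ 632^2 = 399424 ≡ 982 (mod 6037)
1873^8 ≡ 982^2 = 964324 ≡ 4441 (mod 6037)
1873^16 ≡ 4441^2 = 19722481 ≡ 5639 (mod 6037)
1873^32 ≡ 5639^2 = 31798321 ≡ 1442 (mod 6037)
1873^64 ≡ 1442^2 = 2079364 ≡ 2636 (mod 6037)
1873^128 ≡ 2636^2 = 6948496 ≡ 5946 (mod 6037)
1873^256 ≡ 5946^2 = 35354916 ≡ 2244 (mod 6037)
1873^416 = 1873^256 * 1873^128 * 1873^32 ≡ 2244 * 5946 * 1442 (mod 6037).
Accumulate the product:
2244 * 5946 = 13342824 ≡ 1054
1054 * 1442 = 1519868 ≡ 4581

4581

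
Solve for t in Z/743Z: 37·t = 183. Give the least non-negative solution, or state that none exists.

266

gcd(37, 743) = 1, so a unique solution mod 743 exists.
37⁻¹ ≡ 241 (mod 743).
t ≡ 241·183 ≡ 266 (mod 743).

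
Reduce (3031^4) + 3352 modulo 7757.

4084

(3031)^4 ≡ 732 (mod 7757)
732 + 3352 = 4084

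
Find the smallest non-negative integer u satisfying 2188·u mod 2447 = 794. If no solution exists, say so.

1707

gcd(2188, 2447) = 1, so a unique solution mod 2447 exists.
2188⁻¹ ≡ 1540 (mod 2447).
u ≡ 1540·794 ≡ 1707 (mod 2447).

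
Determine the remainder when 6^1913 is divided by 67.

Using repeated squaring:
6^1 ≡ 6 (mod 67)
6^2 ≡ 6^2 = 36 (mod 67)
6^4 ≡ 36^2 = 1296 ≡ 23 (mod 67)
6^8 ≡ 23^2 = 529 ≡ 60 (mod 67)
6^16 ≡ 60^2 = 3600 ≡ 49 (mod 67)
6^32 ≡ 49^2 = 2401 ≡ 56 (mod 67)
6^64 ≡ 56^2 = 3136 ≡ 54 (mod 67)
6^128 ≡ 54^2 = 2916 ≡ 35 (mod 67)
6^256 ≡ 35^2 = 1225 ≡ 19 (mod 67)
6^512 ≡ 19^2 = 361 ≡ 26 (mod 67)
6^1024 ≡ 26^2 = 676 ≡ 6 (mod 67)
6^1913 = 6^1024 × 6^512 × 6^256 × 6^64 × 6^32 × 6^16 × 6^8 × 6^1 ≡ 6 × 26 × 19 × 54 × 56 × 49 × 60 × 6 (mod 67).
Accumulate the product:
6 × 26 = 156 ≡ 22
22 × 19 = 418 ≡ 16
16 × 54 = 864 ≡ 60
60 × 56 = 3360 ≡ 10
10 × 49 = 490 ≡ 21
21 × 60 = 1260 ≡ 54
54 × 6 = 324 ≡ 56

56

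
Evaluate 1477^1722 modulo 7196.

4473

Compute successive squares:
1722 in binary is 11010111010, i.e. 1722 = 1024 + 512 + 128 + 32 + 16 + 8 + 2.
1477^1 ≡ 1477 (mod 7196)
1477^2 ≡ 1477^2 = 2181529 ≡ 1141 (mod 7196)
1477^4 ≡ 1141^2 = 1301881 ≡ 6601 (mod 7196)
1477^8 ≡ 6601^2 = 43573201 ≡ 1421 (mod 7196)
1477^16 ≡ 1421^2 = 2019241 ≡ 4361 (mod 7196)
1477^32 ≡ 4361^2 = 19018321 ≡ 6489 (mod 7196)
1477^64 ≡ 6489^2 = 42107121 ≡ 3325 (mod 7196)
1477^128 ≡ 3325^2 = 11055625 ≡ 2569 (mod 7196)
1477^256 ≡ 2569^2 = 6599761 ≡ 1029 (mod 7196)
1477^512 ≡ 1029^2 = 1058841 ≡ 1029 (mod 7196)
1477^1024 ≡ 1029^2 = 1058841 ≡ 1029 (mod 7196)
1477^1722 = 1477^1024 · 1477^512 · 1477^128 · 1477^32 · 1477^16 · 1477^8 · 1477^2 ≡ 1029 · 1029 · 2569 · 6489 · 4361 · 1421 · 1141 (mod 7196).
Accumulate the product:
1029 · 1029 = 1058841 ≡ 1029
1029 · 2569 = 2643501 ≡ 2569
2569 · 6489 = 16670241 ≡ 4305
4305 · 4361 = 18774105 ≡ 6937
6937 · 1421 = 9857477 ≡ 6153
6153 · 1141 = 7020573 ≡ 4473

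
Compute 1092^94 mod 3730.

1092^1 ≡ 1092 (mod 3730)
1092^2 ≡ 1092^2 = 1192464 ≡ 2594 (mod 3730)
1092^4 ≡ 2594^2 = 6728836 ≡ 3646 (mod 3730)
1092^8 ≡ 3646^2 = 13293316 ≡ 3326 (mod 3730)
1092^16 ≡ 3326^2 = 11062276 ≡ 2826 (mod 3730)
1092^32 ≡ 2826^2 = 7986276 ≡ 346 (mod 3730)
1092^64 ≡ 346^2 = 119716 ≡ 356 (mod 3730)
1092^94 = 1092^64 * 1092^16 * 1092^8 * 1092^4 * 1092^2 ≡ 356 * 2826 * 3326 * 3646 * 2594 (mod 3730).
Accumulate the product:
356 * 2826 = 1006056 ≡ 2686
2686 * 3326 = 8933636 ≡ 286
286 * 3646 = 1042756 ≡ 2086
2086 * 2594 = 5411084 ≡ 2584

2584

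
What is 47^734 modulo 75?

19

Using repeated squaring:
734 in binary is 1011011110, i.e. 734 = 512 + 128 + 64 + 16 + 8 + 4 + 2.
47^1 ≡ 47 (mod 75)
47^2 ≡ 47^2 = 2209 ≡ 34 (mod 75)
47^4 ≡ 34^2 = 1156 ≡ 31 (mod 75)
47^8 ≡ 31^2 = 961 ≡ 61 (mod 75)
47^16 ≡ 61^2 = 3721 ≡ 46 (mod 75)
47^32 ≡ 46^2 = 2116 ≡ 16 (mod 75)
47^64 ≡ 16^2 = 256 ≡ 31 (mod 75)
47^128 ≡ 31^2 = 961 ≡ 61 (mod 75)
47^256 ≡ 61^2 = 3721 ≡ 46 (mod 75)
47^512 ≡ 46^2 = 2116 ≡ 16 (mod 75)
47^734 = 47^512 * 47^128 * 47^64 * 47^16 * 47^8 * 47^4 * 47^2 ≡ 16 * 61 * 31 * 46 * 61 * 31 * 34 (mod 75).
Accumulate the product:
16 * 61 = 976 ≡ 1
1 * 31 = 31
31 * 46 = 1426 ≡ 1
1 * 61 = 61
61 * 31 = 1891 ≡ 16
16 * 34 = 544 ≡ 19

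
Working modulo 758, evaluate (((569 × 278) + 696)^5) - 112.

569 × 278 = 158182 ≡ 518 (mod 758)
518 + 696 = 1214 ≡ 456 (mod 758)
(456)^5 ≡ 646 (mod 758)
646 - 112 = 534

534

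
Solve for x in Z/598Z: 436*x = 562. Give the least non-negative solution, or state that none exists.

gcd(436, 598) = 2, and 2 | 562, so solutions exist.
Divide through by 2: 218*x ≡ 281 (mod 299).
218⁻¹ ≡ 251 (mod 299).
x ≡ 251*281 ≡ 266 (mod 299).
The smallest non-negative solution is x = 266.

266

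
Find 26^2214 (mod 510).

2214 in binary is 100010100110, i.e. 2214 = 2048 + 128 + 32 + 4 + 2.
26^1 ≡ 26 (mod 510)
26^2 ≡ 26^2 = 676 ≡ 166 (mod 510)
26^4 ≡ 166^2 = 27556 ≡ 16 (mod 510)
26^8 ≡ 16^2 = 256 (mod 510)
26^16 ≡ 256^2 = 65536 ≡ 256 (mod 510)
26^32 ≡ 256^2 = 65536 ≡ 256 (mod 510)
26^64 ≡ 256^2 = 65536 ≡ 256 (mod 510)
26^128 ≡ 256^2 = 65536 ≡ 256 (mod 510)
26^256 ≡ 256^2 = 65536 ≡ 256 (mod 510)
26^512 ≡ 256^2 = 65536 ≡ 256 (mod 510)
26^1024 ≡ 256^2 = 65536 ≡ 256 (mod 510)
26^2048 ≡ 256^2 = 65536 ≡ 256 (mod 510)
26^2214 = 26^2048 × 26^128 × 26^32 × 26^4 × 26^2 ≡ 256 × 256 × 256 × 16 × 166 (mod 510).
Accumulate the product:
256 × 256 = 65536 ≡ 256
256 × 256 = 65536 ≡ 256
256 × 16 = 4096 ≡ 16
16 × 166 = 2656 ≡ 106

106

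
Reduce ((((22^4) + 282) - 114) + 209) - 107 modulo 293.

126

(22)^4 ≡ 149 (mod 293)
149 + 282 = 431 ≡ 138 (mod 293)
138 - 114 = 24
24 + 209 = 233
233 - 107 = 126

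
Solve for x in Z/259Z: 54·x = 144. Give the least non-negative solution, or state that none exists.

89

gcd(54, 259) = 1, so a unique solution mod 259 exists.
54⁻¹ ≡ 24 (mod 259).
x ≡ 24·144 ≡ 89 (mod 259).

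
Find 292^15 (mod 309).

15 in binary is 1111, i.e. 15 = 8 + 4 + 2 + 1.
292^1 ≡ 292 (mod 309)
292^2 ≡ 292^2 = 85264 ≡ 289 (mod 309)
292^4 ≡ 289^2 = 83521 ≡ 91 (mod 309)
292^8 ≡ 91^2 = 8281 ≡ 247 (mod 309)
292^15 = 292^8 · 292^4 · 292^2 · 292^1 ≡ 247 · 91 · 289 · 292 (mod 309).
Accumulate the product:
247 · 91 = 22477 ≡ 229
229 · 289 = 66181 ≡ 55
55 · 292 = 16060 ≡ 301

301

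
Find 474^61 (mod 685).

By square-and-multiply:
474^1 ≡ 474 (mod 685)
474^2 ≡ 474^2 = 224676 ≡ 681 (mod 685)
474^4 ≡ 681^2 = 463761 ≡ 16 (mod 685)
474^8 ≡ 16^2 = 256 (mod 685)
474^16 ≡ 256^2 = 65536 ≡ 461 (mod 685)
474^32 ≡ 461^2 = 212521 ≡ 171 (mod 685)
474^61 = 474^32 · 474^16 · 474^8 · 474^4 · 474^1 ≡ 171 · 461 · 256 · 16 · 474 (mod 685).
Accumulate the product:
171 · 461 = 78831 ≡ 56
56 · 256 = 14336 ≡ 636
636 · 16 = 10176 ≡ 586
586 · 474 = 277764 ≡ 339

339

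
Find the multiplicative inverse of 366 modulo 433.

433 = 1*366 + 67
366 = 5*67 + 31
67 = 2*31 + 5
31 = 6*5 + 1
5 = 5*1 + 0
gcd(366, 433) = 1, so the inverse exists.
Back-substitute for 1:
1 = 1*31 − 6*5
  = −6*67 + 13*31
  = 13*366 − 71*67
  = −71*433 + 84*366
So 366⁻¹ ≡ 84 (mod 433).

84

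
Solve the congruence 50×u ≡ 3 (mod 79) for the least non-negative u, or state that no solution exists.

gcd(50, 79) = 1, so a unique solution mod 79 exists.
50⁻¹ ≡ 49 (mod 79).
u ≡ 49×3 ≡ 68 (mod 79).

68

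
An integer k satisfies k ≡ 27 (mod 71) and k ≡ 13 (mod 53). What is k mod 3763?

71⁻¹ mod 53: 71×3 ≡ 1 (mod 53), so 71⁻¹ ≡ 3.
k = 27 + 71×((13 − 27)×3 mod 53) = 27 + 71×11 = 808.

808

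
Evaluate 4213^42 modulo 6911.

42 in binary is 101010, i.e. 42 = 32 + 8 + 2.
4213^1 ≡ 4213 (mod 6911)
4213^2 ≡ 4213^2 = 17749369 ≡ 1921 (mod 6911)
4213^4 ≡ 1921^2 = 3690241 ≡ 6678 (mod 6911)
4213^8 ≡ 6678^2 = 44595684 ≡ 5912 (mod 6911)
4213^16 ≡ 5912^2 = 34951744 ≡ 2817 (mod 6911)
4213^32 ≡ 2817^2 = 7935489 ≡ 1661 (mod 6911)
4213^42 = 4213^32 × 4213^8 × 4213^2 ≡ 1661 × 5912 × 1921 (mod 6911).
Accumulate the product:
1661 × 5912 = 9819832 ≡ 6212
6212 × 1921 = 11933252 ≡ 4866

4866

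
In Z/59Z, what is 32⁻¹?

24

Run the extended Euclidean algorithm:
59 = 1·32 + 27
32 = 1·27 + 5
27 = 5·5 + 2
5 = 2·2 + 1
2 = 2·1 + 0
gcd(32, 59) = 1, so the inverse exists.
Back-substitute for 1:
1 = 1·5 − 2·2
  = −2·27 + 11·5
  = 11·32 − 13·27
  = −13·59 + 24·32
So 32⁻¹ ≡ 24 (mod 59).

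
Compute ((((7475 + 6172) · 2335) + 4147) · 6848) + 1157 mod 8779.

3368

7475 + 6172 = 13647 ≡ 4868 (mod 8779)
4868 · 2335 = 11366780 ≡ 6754 (mod 8779)
6754 + 4147 = 10901 ≡ 2122 (mod 8779)
2122 · 6848 = 14531456 ≡ 2211 (mod 8779)
2211 + 1157 = 3368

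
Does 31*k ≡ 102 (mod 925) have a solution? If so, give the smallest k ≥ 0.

242

gcd(31, 925) = 1, so a unique solution mod 925 exists.
31⁻¹ ≡ 746 (mod 925).
k ≡ 746*102 ≡ 242 (mod 925).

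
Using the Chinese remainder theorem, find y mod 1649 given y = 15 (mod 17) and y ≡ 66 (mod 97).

17⁻¹ mod 97: 17×40 ≡ 1 (mod 97), so 17⁻¹ ≡ 40.
y = 15 + 17×((66 − 15)×40 mod 97) = 15 + 17×3 = 66.

66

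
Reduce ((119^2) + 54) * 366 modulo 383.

18

(119)^2 ≡ 373 (mod 383)
373 + 54 = 427 ≡ 44 (mod 383)
44 * 366 = 16104 ≡ 18 (mod 383)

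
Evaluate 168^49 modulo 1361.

49 in binary is 110001, i.e. 49 = 32 + 16 + 1.
168^1 ≡ 168 (mod 1361)
168^2 ≡ 168^2 = 28224 ≡ 1004 (mod 1361)
168^4 ≡ 1004^2 = 1008016 ≡ 876 (mod 1361)
168^8 ≡ 876^2 = 767376 ≡ 1133 (mod 1361)
168^16 ≡ 1133^2 = 1283689 ≡ 266 (mod 1361)
168^32 ≡ 266^2 = 70756 ≡ 1345 (mod 1361)
168^49 = 168^32 × 168^16 × 168^1 ≡ 1345 × 266 × 168 (mod 1361).
Accumulate the product:
1345 × 266 = 357770 ≡ 1188
1188 × 168 = 199584 ≡ 878

878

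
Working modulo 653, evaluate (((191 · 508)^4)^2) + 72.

13

191 · 508 = 97028 ≡ 384 (mod 653)
(384)^4 ≡ 518 (mod 653)
(518)^2 ≡ 594 (mod 653)
594 + 72 = 666 ≡ 13 (mod 653)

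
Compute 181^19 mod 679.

By square-and-multiply:
19 in binary is 10011, i.e. 19 = 16 + 2 + 1.
181^1 ≡ 181 (mod 679)
181^2 ≡ 181^2 = 32761 ≡ 169 (mod 679)
181^4 ≡ 169^2 = 28561 ≡ 43 (mod 679)
181^8 ≡ 43^2 = 1849 ≡ 491 (mod 679)
181^16 ≡ 491^2 = 241081 ≡ 36 (mod 679)
181^19 = 181^16 × 181^2 × 181^1 ≡ 36 × 169 × 181 (mod 679).
Accumulate the product:
36 × 169 = 6084 ≡ 652
652 × 181 = 118012 ≡ 545

545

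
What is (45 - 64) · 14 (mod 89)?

1

45 - 64 = -19 ≡ 70 (mod 89)
70 · 14 = 980 ≡ 1 (mod 89)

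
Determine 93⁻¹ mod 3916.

2737

3916 = 42·93 + 10
93 = 9·10 + 3
10 = 3·3 + 1
3 = 3·1 + 0
gcd(93, 3916) = 1, so the inverse exists.
Back-substitute for 1:
1 = 1·10 − 3·3
  = −3·93 + 28·10
  = 28·3916 − 1179·93
So 93⁻¹ ≡ −1179 ≡ 2737 (mod 3916).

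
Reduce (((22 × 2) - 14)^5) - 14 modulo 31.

22 × 2 = 44 ≡ 13 (mod 31)
13 - 14 = -1 ≡ 30 (mod 31)
(30)^5 ≡ 30 (mod 31)
30 - 14 = 16

16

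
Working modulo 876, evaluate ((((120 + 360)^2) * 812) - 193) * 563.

325

120 + 360 = 480
(480)^2 ≡ 12 (mod 876)
12 * 812 = 9744 ≡ 108 (mod 876)
108 - 193 = -85 ≡ 791 (mod 876)
791 * 563 = 445333 ≡ 325 (mod 876)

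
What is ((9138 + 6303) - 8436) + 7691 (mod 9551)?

5145

9138 + 6303 = 15441 ≡ 5890 (mod 9551)
5890 - 8436 = -2546 ≡ 7005 (mod 9551)
7005 + 7691 = 14696 ≡ 5145 (mod 9551)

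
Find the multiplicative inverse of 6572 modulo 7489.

Run the extended Euclidean algorithm:
7489 = 1*6572 + 917
6572 = 7*917 + 153
917 = 5*153 + 152
153 = 1*152 + 1
152 = 152*1 + 0
gcd(6572, 7489) = 1, so the inverse exists.
Bézout: 1 = −43*7489 + 49*6572.
So 6572⁻¹ ≡ 49 (mod 7489).

49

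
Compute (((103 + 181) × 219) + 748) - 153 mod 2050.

1291

103 + 181 = 284
284 × 219 = 62196 ≡ 696 (mod 2050)
696 + 748 = 1444
1444 - 153 = 1291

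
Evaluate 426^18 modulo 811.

120

By square-and-multiply:
426^1 ≡ 426 (mod 811)
426^2 ≡ 426^2 = 181476 ≡ 623 (mod 811)
426^4 ≡ 623^2 = 388129 ≡ 471 (mod 811)
426^8 ≡ 471^2 = 221841 ≡ 438 (mod 811)
426^16 ≡ 438^2 = 191844 ≡ 448 (mod 811)
426^18 = 426^16 * 426^2 ≡ 448 * 623 (mod 811).
448 * 623 = 279104 ≡ 120 (mod 811).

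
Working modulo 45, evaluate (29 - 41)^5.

18

29 - 41 = -12 ≡ 33 (mod 45)
(33)^5 ≡ 18 (mod 45)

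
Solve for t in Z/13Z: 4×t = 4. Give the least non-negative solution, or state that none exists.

gcd(4, 13) = 1, so a unique solution mod 13 exists.
4⁻¹ ≡ 10 (mod 13).
t ≡ 10×4 ≡ 1 (mod 13).

1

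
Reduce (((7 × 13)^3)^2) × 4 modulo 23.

7 × 13 = 91 ≡ 22 (mod 23)
(22)^3 ≡ 22 (mod 23)
(22)^2 ≡ 1 (mod 23)
1 × 4 = 4

4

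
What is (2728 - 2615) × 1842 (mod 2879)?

2728 - 2615 = 113
113 × 1842 = 208146 ≡ 858 (mod 2879)

858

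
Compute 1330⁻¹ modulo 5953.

5116

Run the extended Euclidean algorithm:
5953 = 4·1330 + 633
1330 = 2·633 + 64
633 = 9·64 + 57
64 = 1·57 + 7
57 = 8·7 + 1
7 = 7·1 + 0
gcd(1330, 5953) = 1, so the inverse exists.
Bézout: 1 = 187·5953 − 837·1330.
So 1330⁻¹ ≡ −837 ≡ 5116 (mod 5953).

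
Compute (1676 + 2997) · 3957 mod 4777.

4071

1676 + 2997 = 4673
4673 · 3957 = 18491061 ≡ 4071 (mod 4777)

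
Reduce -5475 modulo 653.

402

-5475 = -9×653 + 402, so -5475 ≡ 402 (mod 653).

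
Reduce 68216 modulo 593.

21

68216 = 115*593 + 21, so 68216 ≡ 21 (mod 593).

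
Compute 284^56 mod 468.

412

56 in binary is 111000, i.e. 56 = 32 + 16 + 8.
284^1 ≡ 284 (mod 468)
284^2 ≡ 284^2 = 80656 ≡ 160 (mod 468)
284^4 ≡ 160^2 = 25600 ≡ 328 (mod 468)
284^8 ≡ 328^2 = 107584 ≡ 412 (mod 468)
284^16 ≡ 412^2 = 169744 ≡ 328 (mod 468)
284^32 ≡ 328^2 = 107584 ≡ 412 (mod 468)
284^56 = 284^32 · 284^16 · 284^8 ≡ 412 · 328 · 412 (mod 468).
Accumulate the product:
412 · 328 = 135136 ≡ 352
352 · 412 = 145024 ≡ 412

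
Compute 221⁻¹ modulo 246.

Run the extended Euclidean algorithm:
246 = 1×221 + 25
221 = 8×25 + 21
25 = 1×21 + 4
21 = 5×4 + 1
4 = 4×1 + 0
gcd(221, 246) = 1, so the inverse exists.
Back-substitute for 1:
1 = 1×21 − 5×4
  = −5×25 + 6×21
  = 6×221 − 53×25
  = −53×246 + 59×221
So 221⁻¹ ≡ 59 (mod 246).

59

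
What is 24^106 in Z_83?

106 in binary is 1101010, i.e. 106 = 64 + 32 + 8 + 2.
24^1 ≡ 24 (mod 83)
24^2 ≡ 24^2 = 576 ≡ 78 (mod 83)
24^4 ≡ 78^2 = 6084 ≡ 25 (mod 83)
24^8 ≡ 25^2 = 625 ≡ 44 (mod 83)
24^16 ≡ 44^2 = 1936 ≡ 27 (mod 83)
24^32 ≡ 27^2 = 729 ≡ 65 (mod 83)
24^64 ≡ 65^2 = 4225 ≡ 75 (mod 83)
24^106 = 24^64 * 24^32 * 24^8 * 24^2 ≡ 75 * 65 * 44 * 78 (mod 83).
Accumulate the product:
75 * 65 = 4875 ≡ 61
61 * 44 = 2684 ≡ 28
28 * 78 = 2184 ≡ 26

26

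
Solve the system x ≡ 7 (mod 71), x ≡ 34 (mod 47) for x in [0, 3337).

504

71⁻¹ mod 47: 71*2 ≡ 1 (mod 47), so 71⁻¹ ≡ 2.
x = 7 + 71*((34 − 7)*2 mod 47) = 7 + 71*7 = 504.
Check: 504 mod 71 = 7, 504 mod 47 = 34. ✓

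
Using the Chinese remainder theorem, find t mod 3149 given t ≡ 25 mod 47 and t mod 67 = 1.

47⁻¹ mod 67: 47*10 ≡ 1 (mod 67), so 47⁻¹ ≡ 10.
t = 25 + 47*((1 − 25)*10 mod 67) = 25 + 47*28 = 1341.

1341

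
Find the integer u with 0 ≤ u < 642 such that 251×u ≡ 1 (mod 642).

509

Apply the Euclidean algorithm and back-substitute:
642 = 2×251 + 140
251 = 1×140 + 111
140 = 1×111 + 29
111 = 3×29 + 24
29 = 1×24 + 5
24 = 4×5 + 4
5 = 1×4 + 1
4 = 4×1 + 0
gcd(251, 642) = 1, so the inverse exists.
Bézout: 1 = 52×642 − 133×251.
So 251⁻¹ ≡ −133 ≡ 509 (mod 642).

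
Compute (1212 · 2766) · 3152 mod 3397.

811

1212 · 2766 = 3352392 ≡ 2950 (mod 3397)
2950 · 3152 = 9298400 ≡ 811 (mod 3397)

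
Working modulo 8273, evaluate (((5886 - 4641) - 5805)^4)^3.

5886 - 4641 = 1245
1245 - 5805 = -4560 ≡ 3713 (mod 8273)
(3713)^4 ≡ 1549 (mod 8273)
(1549)^3 ≡ 2080 (mod 8273)

2080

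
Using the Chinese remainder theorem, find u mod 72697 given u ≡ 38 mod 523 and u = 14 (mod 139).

523⁻¹ mod 139: 523·80 ≡ 1 (mod 139), so 523⁻¹ ≡ 80.
u = 38 + 523·((14 − 38)·80 mod 139) = 38 + 523·26 = 13636.
Check: 13636 mod 523 = 38, 13636 mod 139 = 14. ✓

13636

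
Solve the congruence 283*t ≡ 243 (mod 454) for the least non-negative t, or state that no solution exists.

gcd(283, 454) = 1, so a unique solution mod 454 exists.
283⁻¹ ≡ 377 (mod 454).
t ≡ 377*243 ≡ 357 (mod 454).

357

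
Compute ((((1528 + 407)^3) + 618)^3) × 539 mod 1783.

1528 + 407 = 1935 ≡ 152 (mod 1783)
(152)^3 ≡ 1081 (mod 1783)
1081 + 618 = 1699
(1699)^3 ≡ 1035 (mod 1783)
1035 × 539 = 557865 ≡ 1569 (mod 1783)

1569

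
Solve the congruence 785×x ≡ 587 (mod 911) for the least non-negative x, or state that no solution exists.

393

gcd(785, 911) = 1, so a unique solution mod 911 exists.
785⁻¹ ≡ 817 (mod 911).
x ≡ 817×587 ≡ 393 (mod 911).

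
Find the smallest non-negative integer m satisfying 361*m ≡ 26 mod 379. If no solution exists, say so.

167

gcd(361, 379) = 1, so a unique solution mod 379 exists.
361⁻¹ ≡ 21 (mod 379).
m ≡ 21*26 ≡ 167 (mod 379).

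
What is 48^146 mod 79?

45

146 in binary is 10010010, i.e. 146 = 128 + 16 + 2.
48^1 ≡ 48 (mod 79)
48^2 ≡ 48^2 = 2304 ≡ 13 (mod 79)
48^4 ≡ 13^2 = 169 ≡ 11 (mod 79)
48^8 ≡ 11^2 = 121 ≡ 42 (mod 79)
48^16 ≡ 42^2 = 1764 ≡ 26 (mod 79)
48^32 ≡ 26^2 = 676 ≡ 44 (mod 79)
48^64 ≡ 44^2 = 1936 ≡ 40 (mod 79)
48^128 ≡ 40^2 = 1600 ≡ 20 (mod 79)
48^146 = 48^128 × 48^16 × 48^2 ≡ 20 × 26 × 13 (mod 79).
Accumulate the product:
20 × 26 = 520 ≡ 46
46 × 13 = 598 ≡ 45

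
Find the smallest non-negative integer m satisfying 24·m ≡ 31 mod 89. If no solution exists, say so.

5

gcd(24, 89) = 1, so a unique solution mod 89 exists.
24⁻¹ ≡ 26 (mod 89).
m ≡ 26·31 ≡ 5 (mod 89).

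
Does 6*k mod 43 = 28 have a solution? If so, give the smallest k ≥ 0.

gcd(6, 43) = 1, so a unique solution mod 43 exists.
6⁻¹ ≡ 36 (mod 43).
k ≡ 36*28 ≡ 19 (mod 43).

19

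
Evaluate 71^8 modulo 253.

By square-and-multiply:
71^1 ≡ 71 (mod 253)
71^2 ≡ 71^2 = 5041 ≡ 234 (mod 253)
71^4 ≡ 234^2 = 54756 ≡ 108 (mod 253)
71^8 ≡ 108^2 = 11664 ≡ 26 (mod 253)
So 71^8 ≡ 26 (mod 253).

26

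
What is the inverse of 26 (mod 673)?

233

673 = 25×26 + 23
26 = 1×23 + 3
23 = 7×3 + 2
3 = 1×2 + 1
2 = 2×1 + 0
gcd(26, 673) = 1, so the inverse exists.
Back-substitute for 1:
1 = 1×3 − 1×2
  = −1×23 + 8×3
  = 8×26 − 9×23
  = −9×673 + 233×26
So 26⁻¹ ≡ 233 (mod 673).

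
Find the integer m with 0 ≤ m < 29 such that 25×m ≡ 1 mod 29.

Run the extended Euclidean algorithm:
29 = 1*25 + 4
25 = 6*4 + 1
4 = 4*1 + 0
gcd(25, 29) = 1, so the inverse exists.
Back-substitute for 1:
1 = 1*25 − 6*4
  = −6*29 + 7*25
So 25⁻¹ ≡ 7 (mod 29).

7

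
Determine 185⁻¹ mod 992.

992 = 5·185 + 67
185 = 2·67 + 51
67 = 1·51 + 16
51 = 3·16 + 3
16 = 5·3 + 1
3 = 3·1 + 0
gcd(185, 992) = 1, so the inverse exists.
Back-substitute for 1:
1 = 1·16 − 5·3
  = −5·51 + 16·16
  = 16·67 − 21·51
  = −21·185 + 58·67
  = 58·992 − 311·185
So 185⁻¹ ≡ −311 ≡ 681 (mod 992).

681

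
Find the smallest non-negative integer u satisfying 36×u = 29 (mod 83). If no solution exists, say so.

gcd(36, 83) = 1, so a unique solution mod 83 exists.
36⁻¹ ≡ 30 (mod 83).
u ≡ 30×29 ≡ 40 (mod 83).

40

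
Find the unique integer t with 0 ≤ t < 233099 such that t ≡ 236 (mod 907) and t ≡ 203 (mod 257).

907⁻¹ mod 257: 907×240 ≡ 1 (mod 257), so 907⁻¹ ≡ 240.
t = 236 + 907×((203 − 236)×240 mod 257) = 236 + 907×47 = 42865.
Check: 42865 mod 907 = 236, 42865 mod 257 = 203. ✓

42865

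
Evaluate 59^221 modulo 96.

By square-and-multiply:
221 in binary is 11011101, i.e. 221 = 128 + 64 + 16 + 8 + 4 + 1.
59^1 ≡ 59 (mod 96)
59^2 ≡ 59^2 = 3481 ≡ 25 (mod 96)
59^4 ≡ 25^2 = 625 ≡ 49 (mod 96)
59^8 ≡ 49^2 = 2401 ≡ 1 (mod 96)
59^16 ≡ 1^2 = 1 (mod 96)
59^32 ≡ 1^2 = 1 (mod 96)
59^64 ≡ 1^2 = 1 (mod 96)
59^128 ≡ 1^2 = 1 (mod 96)
59^221 = 59^128 × 59^64 × 59^16 × 59^8 × 59^4 × 59^1 ≡ 1 × 1 × 1 × 1 × 49 × 59 (mod 96).
Accumulate the product:
1 × 1 = 1
1 × 1 = 1
1 × 1 = 1
1 × 49 = 49
49 × 59 = 2891 ≡ 11

11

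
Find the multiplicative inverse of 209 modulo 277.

167

277 = 1*209 + 68
209 = 3*68 + 5
68 = 13*5 + 3
5 = 1*3 + 2
3 = 1*2 + 1
2 = 2*1 + 0
gcd(209, 277) = 1, so the inverse exists.
Back-substitute for 1:
1 = 1*3 − 1*2
  = −1*5 + 2*3
  = 2*68 − 27*5
  = −27*209 + 83*68
  = 83*277 − 110*209
So 209⁻¹ ≡ −110 ≡ 167 (mod 277).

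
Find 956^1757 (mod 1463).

1757 in binary is 11011011101, i.e. 1757 = 1024 + 512 + 128 + 64 + 16 + 8 + 4 + 1.
956^1 ≡ 956 (mod 1463)
956^2 ≡ 956^2 = 913936 ≡ 1024 (mod 1463)
956^4 ≡ 1024^2 = 1048576 ≡ 1068 (mod 1463)
956^8 ≡ 1068^2 = 1140624 ≡ 947 (mod 1463)
956^16 ≡ 947^2 = 896809 ≡ 1453 (mod 1463)
956^32 ≡ 1453^2 = 2111209 ≡ 100 (mod 1463)
956^64 ≡ 100^2 = 10000 ≡ 1222 (mod 1463)
956^128 ≡ 1222^2 = 1493284 ≡ 1024 (mod 1463)
956^256 ≡ 1024^2 = 1048576 ≡ 1068 (mod 1463)
956^512 ≡ 1068^2 = 1140624 ≡ 947 (mod 1463)
956^1024 ≡ 947^2 = 896809 ≡ 1453 (mod 1463)
956^1757 = 956^1024 · 956^512 · 956^128 · 956^64 · 956^16 · 956^8 · 956^4 · 956^1 ≡ 1453 · 947 · 1024 · 1222 · 1453 · 947 · 1068 · 956 (mod 1463).
Accumulate the product:
1453 · 947 = 1375991 ≡ 771
771 · 1024 = 789504 ≡ 947
947 · 1222 = 1157234 ≡ 1
1 · 1453 = 1453
1453 · 947 = 1375991 ≡ 771
771 · 1068 = 823428 ≡ 1222
1222 · 956 = 1168232 ≡ 758

758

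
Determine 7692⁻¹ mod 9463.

9463 = 1×7692 + 1771
7692 = 4×1771 + 608
1771 = 2×608 + 555
608 = 1×555 + 53
555 = 10×53 + 25
53 = 2×25 + 3
25 = 8×3 + 1
3 = 3×1 + 0
gcd(7692, 9463) = 1, so the inverse exists.
Back-substitute for 1:
1 = 1×25 − 8×3
  = −8×53 + 17×25
  = 17×555 − 178×53
  = −178×608 + 195×555
  = 195×1771 − 568×608
  = −568×7692 + 2467×1771
  = 2467×9463 − 3035×7692
So 7692⁻¹ ≡ −3035 ≡ 6428 (mod 9463).

6428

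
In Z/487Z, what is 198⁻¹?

396

487 = 2·198 + 91
198 = 2·91 + 16
91 = 5·16 + 11
16 = 1·11 + 5
11 = 2·5 + 1
5 = 5·1 + 0
gcd(198, 487) = 1, so the inverse exists.
Back-substitute for 1:
1 = 1·11 − 2·5
  = −2·16 + 3·11
  = 3·91 − 17·16
  = −17·198 + 37·91
  = 37·487 − 91·198
So 198⁻¹ ≡ −91 ≡ 396 (mod 487).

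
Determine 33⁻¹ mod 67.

Run the extended Euclidean algorithm:
67 = 2*33 + 1
33 = 33*1 + 0
gcd(33, 67) = 1, so the inverse exists.
Back-substitute for 1:
1 = 1*67 − 2*33
So 33⁻¹ ≡ −2 ≡ 65 (mod 67).

65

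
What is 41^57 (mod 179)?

96

Compute successive squares:
57 in binary is 111001, i.e. 57 = 32 + 16 + 8 + 1.
41^1 ≡ 41 (mod 179)
41^2 ≡ 41^2 = 1681 ≡ 70 (mod 179)
41^4 ≡ 70^2 = 4900 ≡ 67 (mod 179)
41^8 ≡ 67^2 = 4489 ≡ 14 (mod 179)
41^16 ≡ 14^2 = 196 ≡ 17 (mod 179)
41^32 ≡ 17^2 = 289 ≡ 110 (mod 179)
41^57 = 41^32 × 41^16 × 41^8 × 41^1 ≡ 110 × 17 × 14 × 41 (mod 179).
Accumulate the product:
110 × 17 = 1870 ≡ 80
80 × 14 = 1120 ≡ 46
46 × 41 = 1886 ≡ 96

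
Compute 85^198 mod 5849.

206

198 in binary is 11000110, i.e. 198 = 128 + 64 + 4 + 2.
85^1 ≡ 85 (mod 5849)
85^2 ≡ 85^2 = 7225 ≡ 1376 (mod 5849)
85^4 ≡ 1376^2 = 1893376 ≡ 4149 (mod 5849)
85^8 ≡ 4149^2 = 17214201 ≡ 594 (mod 5849)
85^16 ≡ 594^2 = 352836 ≡ 1896 (mod 5849)
85^32 ≡ 1896^2 = 3594816 ≡ 3530 (mod 5849)
85^64 ≡ 3530^2 = 12460900 ≡ 2530 (mod 5849)
85^128 ≡ 2530^2 = 6400900 ≡ 2094 (mod 5849)
85^198 = 85^128 · 85^64 · 85^4 · 85^2 ≡ 2094 · 2530 · 4149 · 1376 (mod 5849).
Accumulate the product:
2094 · 2530 = 5297820 ≡ 4475
4475 · 4149 = 18566775 ≡ 2049
2049 · 1376 = 2819424 ≡ 206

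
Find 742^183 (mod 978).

688

By square-and-multiply:
183 in binary is 10110111, i.e. 183 = 128 + 32 + 16 + 4 + 2 + 1.
742^1 ≡ 742 (mod 978)
742^2 ≡ 742^2 = 550564 ≡ 928 (mod 978)
742^4 ≡ 928^2 = 861184 ≡ 544 (mod 978)
742^8 ≡ 544^2 = 295936 ≡ 580 (mod 978)
742^16 ≡ 580^2 = 336400 ≡ 946 (mod 978)
742^32 ≡ 946^2 = 894916 ≡ 46 (mod 978)
742^64 ≡ 46^2 = 2116 ≡ 160 (mod 978)
742^128 ≡ 160^2 = 25600 ≡ 172 (mod 978)
742^183 = 742^128 * 742^32 * 742^16 * 742^4 * 742^2 * 742^1 ≡ 172 * 46 * 946 * 544 * 928 * 742 (mod 978).
Accumulate the product:
172 * 46 = 7912 ≡ 88
88 * 946 = 83248 ≡ 118
118 * 544 = 64192 ≡ 622
622 * 928 = 577216 ≡ 196
196 * 742 = 145432 ≡ 688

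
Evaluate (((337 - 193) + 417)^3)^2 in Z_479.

337 - 193 = 144
144 + 417 = 561 ≡ 82 (mod 479)
(82)^3 ≡ 39 (mod 479)
(39)^2 ≡ 84 (mod 479)

84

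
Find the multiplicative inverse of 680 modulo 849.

638

By the extended Euclidean algorithm:
849 = 1*680 + 169
680 = 4*169 + 4
169 = 42*4 + 1
4 = 4*1 + 0
gcd(680, 849) = 1, so the inverse exists.
Bézout: 1 = 169*849 − 211*680.
So 680⁻¹ ≡ −211 ≡ 638 (mod 849).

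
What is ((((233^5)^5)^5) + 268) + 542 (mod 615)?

608

(233)^5 ≡ 413 (mod 615)
(413)^5 ≡ 38 (mod 615)
(38)^5 ≡ 413 (mod 615)
413 + 268 = 681 ≡ 66 (mod 615)
66 + 542 = 608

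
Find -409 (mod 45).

41

-409 = -10·45 + 41, so -409 ≡ 41 (mod 45).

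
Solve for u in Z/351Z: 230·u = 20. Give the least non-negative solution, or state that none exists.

229

gcd(230, 351) = 1, so a unique solution mod 351 exists.
230⁻¹ ≡ 29 (mod 351).
u ≡ 29·20 ≡ 229 (mod 351).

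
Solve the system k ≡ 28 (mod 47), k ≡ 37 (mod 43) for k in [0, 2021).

639

47⁻¹ mod 43: 47*11 ≡ 1 (mod 43), so 47⁻¹ ≡ 11.
k = 28 + 47*((37 − 28)*11 mod 43) = 28 + 47*13 = 639.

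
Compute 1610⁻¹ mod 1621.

442

Apply the Euclidean algorithm and back-substitute:
1621 = 1·1610 + 11
1610 = 146·11 + 4
11 = 2·4 + 3
4 = 1·3 + 1
3 = 3·1 + 0
gcd(1610, 1621) = 1, so the inverse exists.
Bézout: 1 = −439·1621 + 442·1610.
So 1610⁻¹ ≡ 442 (mod 1621).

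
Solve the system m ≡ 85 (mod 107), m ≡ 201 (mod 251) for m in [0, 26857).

107⁻¹ mod 251: 107·61 ≡ 1 (mod 251), so 107⁻¹ ≡ 61.
m = 85 + 107·((201 − 85)·61 mod 251) = 85 + 107·48 = 5221.
Check: 5221 mod 107 = 85, 5221 mod 251 = 201. ✓

5221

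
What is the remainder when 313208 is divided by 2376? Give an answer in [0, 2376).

313208 = 131·2376 + 1952, so 313208 ≡ 1952 (mod 2376).

1952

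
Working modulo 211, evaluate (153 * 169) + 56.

153 * 169 = 25857 ≡ 115 (mod 211)
115 + 56 = 171

171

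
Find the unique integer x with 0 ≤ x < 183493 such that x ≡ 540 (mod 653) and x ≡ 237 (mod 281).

143547

653⁻¹ mod 281: 653·105 ≡ 1 (mod 281), so 653⁻¹ ≡ 105.
x = 540 + 653·((237 − 540)·105 mod 281) = 540 + 653·219 = 143547.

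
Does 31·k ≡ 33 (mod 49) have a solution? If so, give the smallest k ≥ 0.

39

gcd(31, 49) = 1, so a unique solution mod 49 exists.
31⁻¹ ≡ 19 (mod 49).
k ≡ 19·33 ≡ 39 (mod 49).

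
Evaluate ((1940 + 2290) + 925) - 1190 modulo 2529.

1940 + 2290 = 4230 ≡ 1701 (mod 2529)
1701 + 925 = 2626 ≡ 97 (mod 2529)
97 - 1190 = -1093 ≡ 1436 (mod 2529)

1436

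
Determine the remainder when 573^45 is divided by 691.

45 in binary is 101101, i.e. 45 = 32 + 8 + 4 + 1.
573^1 ≡ 573 (mod 691)
573^2 ≡ 573^2 = 328329 ≡ 104 (mod 691)
573^4 ≡ 104^2 = 10816 ≡ 451 (mod 691)
573^8 ≡ 451^2 = 203401 ≡ 247 (mod 691)
573^16 ≡ 247^2 = 61009 ≡ 201 (mod 691)
573^32 ≡ 201^2 = 40401 ≡ 323 (mod 691)
573^45 = 573^32 * 573^8 * 573^4 * 573^1 ≡ 323 * 247 * 451 * 573 (mod 691).
Accumulate the product:
323 * 247 = 79781 ≡ 316
316 * 451 = 142516 ≡ 170
170 * 573 = 97410 ≡ 670

670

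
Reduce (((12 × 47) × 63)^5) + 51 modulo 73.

12 × 47 = 564 ≡ 53 (mod 73)
53 × 63 = 3339 ≡ 54 (mod 73)
(54)^5 ≡ 61 (mod 73)
61 + 51 = 112 ≡ 39 (mod 73)

39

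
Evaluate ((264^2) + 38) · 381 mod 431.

90

(264)^2 ≡ 305 (mod 431)
305 + 38 = 343
343 · 381 = 130683 ≡ 90 (mod 431)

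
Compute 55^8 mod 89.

1

55^1 ≡ 55 (mod 89)
55^2 ≡ 55^2 = 3025 ≡ 88 (mod 89)
55^4 ≡ 88^2 = 7744 ≡ 1 (mod 89)
55^8 ≡ 1^2 = 1 (mod 89)
So 55^8 ≡ 1 (mod 89).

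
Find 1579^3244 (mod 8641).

3517

1579^1 ≡ 1579 (mod 8641)
1579^2 ≡ 1579^2 = 2493241 ≡ 4633 (mod 8641)
1579^4 ≡ 4633^2 = 21464689 ≡ 445 (mod 8641)
1579^8 ≡ 445^2 = 198025 ≡ 7923 (mod 8641)
1579^16 ≡ 7923^2 = 62773929 ≡ 5705 (mod 8641)
1579^32 ≡ 5705^2 = 32547025 ≡ 5019 (mod 8641)
1579^64 ≡ 5019^2 = 25190361 ≡ 1846 (mod 8641)
1579^128 ≡ 1846^2 = 3407716 ≡ 3162 (mod 8641)
1579^256 ≡ 3162^2 = 9998244 ≡ 607 (mod 8641)
1579^512 ≡ 607^2 = 368449 ≡ 5527 (mod 8641)
1579^1024 ≡ 5527^2 = 30547729 ≡ 1794 (mod 8641)
1579^2048 ≡ 1794^2 = 3218436 ≡ 3984 (mod 8641)
1579^3244 = 1579^2048 × 1579^1024 × 1579^128 × 1579^32 × 1579^8 × 1579^4 ≡ 3984 × 1794 × 3162 × 5019 × 7923 × 445 (mod 8641).
Accumulate the product:
3984 × 1794 = 7147296 ≡ 1189
1189 × 3162 = 3759618 ≡ 783
783 × 5019 = 3929877 ≡ 6863
6863 × 7923 = 54375549 ≡ 6377
6377 × 445 = 2837765 ≡ 3517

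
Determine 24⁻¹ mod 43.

Apply the Euclidean algorithm and back-substitute:
43 = 1·24 + 19
24 = 1·19 + 5
19 = 3·5 + 4
5 = 1·4 + 1
4 = 4·1 + 0
gcd(24, 43) = 1, so the inverse exists.
Back-substitute for 1:
1 = 1·5 − 1·4
  = −1·19 + 4·5
  = 4·24 − 5·19
  = −5·43 + 9·24
So 24⁻¹ ≡ 9 (mod 43).

9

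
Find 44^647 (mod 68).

56

By square-and-multiply:
647 in binary is 1010000111, i.e. 647 = 512 + 128 + 4 + 2 + 1.
44^1 ≡ 44 (mod 68)
44^2 ≡ 44^2 = 1936 ≡ 32 (mod 68)
44^4 ≡ 32^2 = 1024 ≡ 4 (mod 68)
44^8 ≡ 4^2 = 16 (mod 68)
44^16 ≡ 16^2 = 256 ≡ 52 (mod 68)
44^32 ≡ 52^2 = 2704 ≡ 52 (mod 68)
44^64 ≡ 52^2 = 2704 ≡ 52 (mod 68)
44^128 ≡ 52^2 = 2704 ≡ 52 (mod 68)
44^256 ≡ 52^2 = 2704 ≡ 52 (mod 68)
44^512 ≡ 52^2 = 2704 ≡ 52 (mod 68)
44^647 = 44^512 × 44^128 × 44^4 × 44^2 × 44^1 ≡ 52 × 52 × 4 × 32 × 44 (mod 68).
Accumulate the product:
52 × 52 = 2704 ≡ 52
52 × 4 = 208 ≡ 4
4 × 32 = 128 ≡ 60
60 × 44 = 2640 ≡ 56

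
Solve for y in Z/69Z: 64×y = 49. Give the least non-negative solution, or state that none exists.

4

gcd(64, 69) = 1, so a unique solution mod 69 exists.
64⁻¹ ≡ 55 (mod 69).
y ≡ 55×49 ≡ 4 (mod 69).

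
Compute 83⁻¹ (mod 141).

Run the extended Euclidean algorithm:
141 = 1·83 + 58
83 = 1·58 + 25
58 = 2·25 + 8
25 = 3·8 + 1
8 = 8·1 + 0
gcd(83, 141) = 1, so the inverse exists.
Bézout: 1 = −10·141 + 17·83.
So 83⁻¹ ≡ 17 (mod 141).

17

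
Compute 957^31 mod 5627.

4733

By square-and-multiply:
957^1 ≡ 957 (mod 5627)
957^2 ≡ 957^2 = 915849 ≡ 4275 (mod 5627)
957^4 ≡ 4275^2 = 18275625 ≡ 4756 (mod 5627)
957^8 ≡ 4756^2 = 22619536 ≡ 4623 (mod 5627)
957^16 ≡ 4623^2 = 21372129 ≡ 783 (mod 5627)
957^31 = 957^16 * 957^8 * 957^4 * 957^2 * 957^1 ≡ 783 * 4623 * 4756 * 4275 * 957 (mod 5627).
Accumulate the product:
783 * 4623 = 3619809 ≡ 1648
1648 * 4756 = 7837888 ≡ 5104
5104 * 4275 = 21819600 ≡ 3721
3721 * 957 = 3560997 ≡ 4733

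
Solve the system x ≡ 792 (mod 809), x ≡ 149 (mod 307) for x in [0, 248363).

3219

809⁻¹ mod 307: 809×74 ≡ 1 (mod 307), so 809⁻¹ ≡ 74.
x = 792 + 809×((149 − 792)×74 mod 307) = 792 + 809×3 = 3219.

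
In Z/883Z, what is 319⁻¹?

537

883 = 2·319 + 245
319 = 1·245 + 74
245 = 3·74 + 23
74 = 3·23 + 5
23 = 4·5 + 3
5 = 1·3 + 2
3 = 1·2 + 1
2 = 2·1 + 0
gcd(319, 883) = 1, so the inverse exists.
Back-substitute for 1:
1 = 1·3 − 1·2
  = −1·5 + 2·3
  = 2·23 − 9·5
  = −9·74 + 29·23
  = 29·245 − 96·74
  = −96·319 + 125·245
  = 125·883 − 346·319
So 319⁻¹ ≡ −346 ≡ 537 (mod 883).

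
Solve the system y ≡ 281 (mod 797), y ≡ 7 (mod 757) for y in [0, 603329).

797⁻¹ mod 757: 797·511 ≡ 1 (mod 757), so 797⁻¹ ≡ 511.
y = 281 + 797·((7 − 281)·511 mod 757) = 281 + 797·31 = 24988.

24988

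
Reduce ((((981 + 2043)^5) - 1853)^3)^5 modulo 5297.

981 + 2043 = 3024
(3024)^5 ≡ 647 (mod 5297)
647 - 1853 = -1206 ≡ 4091 (mod 5297)
(4091)^3 ≡ 4061 (mod 5297)
(4061)^5 ≡ 3390 (mod 5297)

3390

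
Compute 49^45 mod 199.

Using repeated squaring:
45 in binary is 101101, i.e. 45 = 32 + 8 + 4 + 1.
49^1 ≡ 49 (mod 199)
49^2 ≡ 49^2 = 2401 ≡ 13 (mod 199)
49^4 ≡ 13^2 = 169 (mod 199)
49^8 ≡ 169^2 = 28561 ≡ 104 (mod 199)
49^16 ≡ 104^2 = 10816 ≡ 70 (mod 199)
49^32 ≡ 70^2 = 4900 ≡ 124 (mod 199)
49^45 = 49^32 · 49^8 · 49^4 · 49^1 ≡ 124 · 104 · 169 · 49 (mod 199).
Accumulate the product:
124 · 104 = 12896 ≡ 160
160 · 169 = 27040 ≡ 175
175 · 49 = 8575 ≡ 18

18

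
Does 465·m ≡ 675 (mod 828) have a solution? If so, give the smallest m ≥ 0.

135

gcd(465, 828) = 3, and 3 | 675, so solutions exist.
Divide through by 3: 155·m ≡ 225 mod 276.
155⁻¹ ≡ 203 (mod 276).
m ≡ 203·225 ≡ 135 (mod 276).
The smallest non-negative solution is m = 135.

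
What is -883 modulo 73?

-883 = -13*73 + 66, so -883 ≡ 66 (mod 73).

66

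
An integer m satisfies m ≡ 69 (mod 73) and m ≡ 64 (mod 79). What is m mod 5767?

1091

73⁻¹ mod 79: 73×13 ≡ 1 (mod 79), so 73⁻¹ ≡ 13.
m = 69 + 73×((64 − 69)×13 mod 79) = 69 + 73×14 = 1091.
Check: 1091 mod 73 = 69, 1091 mod 79 = 64. ✓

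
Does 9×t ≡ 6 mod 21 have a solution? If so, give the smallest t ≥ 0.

gcd(9, 21) = 3, and 3 | 6, so solutions exist.
Divide through by 3: 3×t ≡ 2 (mod 7).
3⁻¹ ≡ 5 (mod 7).
t ≡ 5×2 ≡ 3 (mod 7).
The smallest non-negative solution is t = 3.

3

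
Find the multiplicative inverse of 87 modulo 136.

111

136 = 1*87 + 49
87 = 1*49 + 38
49 = 1*38 + 11
38 = 3*11 + 5
11 = 2*5 + 1
5 = 5*1 + 0
gcd(87, 136) = 1, so the inverse exists.
Bézout: 1 = 16*136 − 25*87.
So 87⁻¹ ≡ −25 ≡ 111 (mod 136).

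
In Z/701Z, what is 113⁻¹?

335

By the extended Euclidean algorithm:
701 = 6*113 + 23
113 = 4*23 + 21
23 = 1*21 + 2
21 = 10*2 + 1
2 = 2*1 + 0
gcd(113, 701) = 1, so the inverse exists.
Bézout: 1 = −54*701 + 335*113.
So 113⁻¹ ≡ 335 (mod 701).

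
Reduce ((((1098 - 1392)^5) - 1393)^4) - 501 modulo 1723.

1098 - 1392 = -294 ≡ 1429 (mod 1723)
(1429)^5 ≡ 1610 (mod 1723)
1610 - 1393 = 217
(217)^4 ≡ 423 (mod 1723)
423 - 501 = -78 ≡ 1645 (mod 1723)

1645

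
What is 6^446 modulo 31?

5

Using repeated squaring:
446 in binary is 110111110, i.e. 446 = 256 + 128 + 32 + 16 + 8 + 4 + 2.
6^1 ≡ 6 (mod 31)
6^2 ≡ 6^2 = 36 ≡ 5 (mod 31)
6^4 ≡ 5^2 = 25 (mod 31)
6^8 ≡ 25^2 = 625 ≡ 5 (mod 31)
6^16 ≡ 5^2 = 25 (mod 31)
6^32 ≡ 25^2 = 625 ≡ 5 (mod 31)
6^64 ≡ 5^2 = 25 (mod 31)
6^128 ≡ 25^2 = 625 ≡ 5 (mod 31)
6^256 ≡ 5^2 = 25 (mod 31)
6^446 = 6^256 * 6^128 * 6^32 * 6^16 * 6^8 * 6^4 * 6^2 ≡ 25 * 5 * 5 * 25 * 5 * 25 * 5 (mod 31).
Accumulate the product:
25 * 5 = 125 ≡ 1
1 * 5 = 5
5 * 25 = 125 ≡ 1
1 * 5 = 5
5 * 25 = 125 ≡ 1
1 * 5 = 5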